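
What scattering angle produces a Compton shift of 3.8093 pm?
124.75°

From the Compton formula Δλ = λ_C(1 - cos θ), we can solve for θ:

cos θ = 1 - Δλ/λ_C

Given:
- Δλ = 3.8093 pm
- λ_C = h/(m_e·c) ≈ 2.42631024 pm

cos θ = 1 - 3.8093/2.42631024
cos θ = 1 - 1.569997
cos θ = -0.569997

θ = arccos(-0.569997)
θ = 124.75°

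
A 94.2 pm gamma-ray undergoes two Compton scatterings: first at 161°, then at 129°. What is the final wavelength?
102.8737 pm

Apply Compton shift twice:

First scattering at θ₁ = 161°:
Δλ₁ = λ_C(1 - cos(161°))
Δλ₁ = 2.4263 × 1.9455
Δλ₁ = 4.7204 pm

After first scattering:
λ₁ = 94.2 + 4.7204 = 98.9204 pm

Second scattering at θ₂ = 129°:
Δλ₂ = λ_C(1 - cos(129°))
Δλ₂ = 2.4263 × 1.6293
Δλ₂ = 3.9532 pm

Final wavelength:
λ₂ = 98.9204 + 3.9532 = 102.8737 pm

Total shift: Δλ_total = 4.7204 + 3.9532 = 8.6737 pm

(Intermediate values are shown rounded; full precision is carried through to the final answer.)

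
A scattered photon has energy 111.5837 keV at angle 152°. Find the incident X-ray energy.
189.5000 keV

Convert final energy to wavelength (hc ≈ 1239.842 keV·pm):
λ' = hc/E' = 1239.842 / 111.5837 = 11.1113 pm

Calculate the Compton shift:
Δλ = λ_C(1 - cos(152°))
Δλ = 2.4263 × (1 - cos(152°))
Δλ = 4.5686 pm

Initial wavelength:
λ = λ' - Δλ = 11.1113 - 4.5686 = 6.5427 pm

Initial energy:
E = hc/λ = 1239.842 / 6.5427 = 189.5000 keV

(Intermediate values are shown rounded; full precision is carried through to the final answer.)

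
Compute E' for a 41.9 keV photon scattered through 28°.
41.5017 keV

First convert energy to wavelength:
λ = hc/E, with hc ≈ 1239.842 keV·pm (i.e. 1239.842 eV·nm)

For E = 41.9 keV = 41900 eV:
λ = 1239.842 keV·pm / 41.9 keV
λ = 29.5905 pm

Calculate the Compton shift:
Δλ = λ_C(1 - cos(28°)) = 2.4263 × 0.1171
Δλ = 0.2840 pm

Final wavelength:
λ' = 29.5905 + 0.2840 = 29.8745 pm

Final energy:
E' = hc/λ' = 1239.842 / 29.8745 = 41.5017 keV

(Intermediate values are shown rounded; full precision is carried through to the final answer.)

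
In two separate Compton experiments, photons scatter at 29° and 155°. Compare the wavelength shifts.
155° produces the larger shift by a factor of 15.204

Calculate both shifts using Δλ = λ_C(1 - cos θ):

For θ₁ = 29°:
Δλ₁ = 2.4263 × (1 - cos(29°))
Δλ₁ = 2.4263 × 0.1254
Δλ₁ = 0.3042 pm

For θ₂ = 155°:
Δλ₂ = 2.4263 × (1 - cos(155°))
Δλ₂ = 2.4263 × 1.9063
Δλ₂ = 4.6253 pm

The 155° angle produces the larger shift.
Ratio: 4.6253/0.3042 = 15.204

(Intermediate values are shown rounded; full precision is carried through to the final answer.)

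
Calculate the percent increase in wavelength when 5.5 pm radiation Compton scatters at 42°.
11.3311%

Calculate the Compton shift:
Δλ = λ_C(1 - cos(42°))
Δλ = 2.4263 × (1 - cos(42°))
Δλ = 2.4263 × 0.2569
Δλ = 0.6232 pm

Percentage change:
(Δλ/λ₀) × 100 = (0.6232/5.5) × 100
= 11.3311%

(Intermediate values are shown rounded; full precision is carried through to the final answer.)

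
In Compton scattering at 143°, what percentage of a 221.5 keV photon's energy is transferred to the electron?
0.4381 (or 43.81%)

Calculate initial and final photon energies:

Initial: E₀ = 221.5 keV → λ₀ = 5.5975 pm
Compton shift: Δλ = 4.3640 pm
Final wavelength: λ' = 9.9615 pm
Final energy: E' = 124.4630 keV

Fractional energy loss:
(E₀ - E')/E₀ = (221.5000 - 124.4630)/221.5000
= 97.0370/221.5000
= 0.4381
= 43.81%

(Intermediate values are shown rounded; full precision is carried through to the final answer.)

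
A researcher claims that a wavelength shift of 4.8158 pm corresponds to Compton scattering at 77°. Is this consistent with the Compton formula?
No, inconsistent

Calculate the expected shift for θ = 77°:

Δλ_expected = λ_C(1 - cos(77°))
Δλ_expected = 2.4263 × (1 - cos(77°))
Δλ_expected = 2.4263 × 0.7750
Δλ_expected = 1.8805 pm

Given shift: 4.8158 pm
Expected shift: 1.8805 pm
Difference: 2.9353 pm

The values do not match. The given shift corresponds to θ ≈ 170.0°, not 77°.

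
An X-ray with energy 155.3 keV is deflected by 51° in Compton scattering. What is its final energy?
139.5761 keV

First convert energy to wavelength:
λ = hc/E, with hc ≈ 1239.842 keV·pm (i.e. 1239.842 eV·nm)

For E = 155.3 keV = 155300 eV:
λ = 1239.842 keV·pm / 155.3 keV
λ = 7.9835 pm

Calculate the Compton shift:
Δλ = λ_C(1 - cos(51°)) = 2.4263 × 0.3707
Δλ = 0.8994 pm

Final wavelength:
λ' = 7.9835 + 0.8994 = 8.8829 pm

Final energy:
E' = hc/λ' = 1239.842 / 8.8829 = 139.5761 keV

(Intermediate values are shown rounded; full precision is carried through to the final answer.)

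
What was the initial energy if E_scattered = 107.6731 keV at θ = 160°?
182.1000 keV

Convert final energy to wavelength (hc ≈ 1239.842 keV·pm):
λ' = hc/E' = 1239.842 / 107.6731 = 11.5149 pm

Calculate the Compton shift:
Δλ = λ_C(1 - cos(160°))
Δλ = 2.4263 × (1 - cos(160°))
Δλ = 4.7063 pm

Initial wavelength:
λ = λ' - Δλ = 11.5149 - 4.7063 = 6.8086 pm

Initial energy:
E = hc/λ = 1239.842 / 6.8086 = 182.1000 keV

(Intermediate values are shown rounded; full precision is carried through to the final answer.)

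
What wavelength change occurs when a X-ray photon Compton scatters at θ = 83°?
2.1306 pm

Using the Compton scattering formula:
Δλ = λ_C(1 - cos θ)

where λ_C = h/(m_e·c) ≈ 2.4263 pm is the Compton wavelength of an electron.

For θ = 83°:
cos(83°) = 0.1219
1 - cos(83°) = 0.8781

Δλ = 2.4263 × 0.8781
Δλ = 2.1306 pm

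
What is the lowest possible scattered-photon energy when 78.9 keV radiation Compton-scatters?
60.2839 keV (at θ = 180°)

The scattered photon has minimum energy when its wavelength is maximum, i.e., when the Compton shift Δλ = λ_C(1 − cos θ) is maximum. This occurs at θ = 180° (backscattering), giving Δλ_max = 2λ_C = 4.8526 pm.

Initial wavelength: λ₀ = hc/E₀ = 15.7141 pm
Maximum final wavelength: λ'_max = λ₀ + 2λ_C = 15.7141 + 4.8526 = 20.5667 pm
Minimum final energy: E'_min = hc/λ'_max = 60.2839 keV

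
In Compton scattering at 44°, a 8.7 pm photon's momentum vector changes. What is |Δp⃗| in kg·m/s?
5.5229e-23 kg·m/s

Photon momentum magnitude is p = h/λ.

Initial momentum:
p₀ = h/λ = 6.6261e-34/8.7000e-12 = 7.6162e-23 kg·m/s

After scattering:
λ' = λ + Δλ = 8.7 + 0.6810 = 9.3810 pm
p' = h/λ' = 6.6261e-34/9.3810e-12 = 7.0633e-23 kg·m/s

Momentum is a vector; the scattered photon's direction makes angle θ = 44° with the incident direction. The magnitude of the vector change Δp⃗ = p⃗₀ − p⃗' is found from the law of cosines:
|Δp⃗|² = p₀² + p'² − 2p₀p'cos θ
|Δp⃗|² = (7.6162e-23)² + (7.0633e-23)² − 2·7.6162e-23·7.0633e-23·cos(44°)
|Δp⃗| = 5.5229e-23 kg·m/s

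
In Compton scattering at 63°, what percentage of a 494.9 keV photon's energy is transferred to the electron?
0.3459 (or 34.59%)

Calculate initial and final photon energies:

Initial: E₀ = 494.9 keV → λ₀ = 2.5052 pm
Compton shift: Δλ = 1.3248 pm
Final wavelength: λ' = 3.8300 pm
Final energy: E' = 323.7164 keV

Fractional energy loss:
(E₀ - E')/E₀ = (494.9000 - 323.7164)/494.9000
= 171.1836/494.9000
= 0.3459
= 34.59%

(Intermediate values are shown rounded; full precision is carried through to the final answer.)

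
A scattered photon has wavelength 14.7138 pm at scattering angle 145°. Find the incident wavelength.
10.3000 pm

From λ' = λ + Δλ, we have λ = λ' - Δλ

First calculate the Compton shift:
Δλ = λ_C(1 - cos θ)
Δλ = 2.4263 × (1 - cos(145°))
Δλ = 2.4263 × 1.8192
Δλ = 4.4138 pm

Initial wavelength:
λ = λ' - Δλ
λ = 14.7138 - 4.4138
λ = 10.3000 pm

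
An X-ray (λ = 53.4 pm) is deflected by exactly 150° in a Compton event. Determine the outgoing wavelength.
57.9276 pm

Using the Compton formula: λ' = λ + λ_C(1 − cos θ)

For θ = 150°, cos θ = -√3/2 (exact) ≈ -0.8660, so:
1 − cos 150° = 1 − (-√3/2) ≈ 1.8660

Δλ = λ_C × 1.8660 = 2.4263 × 1.8660 = 4.5276 pm

λ' = 53.4 + 4.5276 = 57.9276 pm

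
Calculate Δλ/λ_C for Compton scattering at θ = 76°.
0.7581 λ_C

The Compton shift formula is:
Δλ = λ_C(1 - cos θ)

Dividing both sides by λ_C:
Δλ/λ_C = 1 - cos θ

For θ = 76°:
Δλ/λ_C = 1 - cos(76°)
Δλ/λ_C = 1 - 0.2419
Δλ/λ_C = 0.7581

This means the shift is 0.7581 × λ_C = 1.8393 pm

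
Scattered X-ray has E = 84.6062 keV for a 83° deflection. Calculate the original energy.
99.0000 keV

Convert final energy to wavelength (hc ≈ 1239.842 keV·pm):
λ' = hc/E' = 1239.842 / 84.6062 = 14.6543 pm

Calculate the Compton shift:
Δλ = λ_C(1 - cos(83°))
Δλ = 2.4263 × (1 - cos(83°))
Δλ = 2.1306 pm

Initial wavelength:
λ = λ' - Δλ = 14.6543 - 2.1306 = 12.5237 pm

Initial energy:
E = hc/λ = 1239.842 / 12.5237 = 99.0000 keV

(Intermediate values are shown rounded; full precision is carried through to the final answer.)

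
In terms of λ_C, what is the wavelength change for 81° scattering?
0.8436 λ_C

The Compton shift formula is:
Δλ = λ_C(1 - cos θ)

Dividing both sides by λ_C:
Δλ/λ_C = 1 - cos θ

For θ = 81°:
Δλ/λ_C = 1 - cos(81°)
Δλ/λ_C = 1 - 0.1564
Δλ/λ_C = 0.8436

This means the shift is 0.8436 × λ_C = 2.0468 pm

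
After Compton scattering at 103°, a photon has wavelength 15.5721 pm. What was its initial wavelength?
12.6000 pm

From λ' = λ + Δλ, we have λ = λ' - Δλ

First calculate the Compton shift:
Δλ = λ_C(1 - cos θ)
Δλ = 2.4263 × (1 - cos(103°))
Δλ = 2.4263 × 1.2250
Δλ = 2.9721 pm

Initial wavelength:
λ = λ' - Δλ
λ = 15.5721 - 2.9721
λ = 12.6000 pm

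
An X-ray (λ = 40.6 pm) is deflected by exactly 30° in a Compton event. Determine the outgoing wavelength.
40.9251 pm

Using the Compton formula: λ' = λ + λ_C(1 − cos θ)

For θ = 30°, cos θ = √3/2 (exact) ≈ 0.8660, so:
1 − cos 30° = 1 − (√3/2) ≈ 0.1340

Δλ = λ_C × 0.1340 = 2.4263 × 0.1340 = 0.3251 pm

λ' = 40.6 + 0.3251 = 40.9251 pm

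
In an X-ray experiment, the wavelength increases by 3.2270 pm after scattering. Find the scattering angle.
109.27°

From the Compton formula Δλ = λ_C(1 - cos θ), we can solve for θ:

cos θ = 1 - Δλ/λ_C

Given:
- Δλ = 3.2270 pm
- λ_C = h/(m_e·c) ≈ 2.42631024 pm

cos θ = 1 - 3.2270/2.42631024
cos θ = 1 - 1.330003
cos θ = -0.330003

θ = arccos(-0.330003)
θ = 109.27°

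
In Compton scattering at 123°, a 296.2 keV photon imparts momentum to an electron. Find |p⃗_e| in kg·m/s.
2.1549e-22 kg·m/s

The electron is initially at rest, so by conservation of momentum:
p⃗_e = p⃗₀ − p⃗'  (incident photon momentum minus scattered photon momentum)

Photon momentum magnitudes (p = h/λ = E/c):
λ₀ = hc/E₀ = 4.1858 pm → p₀ = h/λ₀ = 1.5830e-22 kg·m/s
Δλ = λ_C(1 − cos 123°) = 3.7478 pm
λ' = 7.9336 pm → p' = h/λ' = 8.3519e-23 kg·m/s

The scattered photon makes angle θ = 123° with the incident direction, so by the law of cosines:
|p⃗_e|² = p₀² + p'² − 2p₀p'cos θ
|p⃗_e|² = (1.5830e-22)² + (8.3519e-23)² − 2·1.5830e-22·8.3519e-23·cos(123°)
|p⃗_e| = 2.1549e-22 kg·m/s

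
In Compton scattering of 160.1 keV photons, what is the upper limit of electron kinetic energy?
61.6748 keV

Maximum energy transfer occurs at θ = 180° (backscattering).

Initial photon: E₀ = 160.1 keV → λ₀ = 7.7442 pm

Maximum Compton shift (at 180°):
Δλ_max = 2λ_C = 2 × 2.4263 = 4.8526 pm

Final wavelength:
λ' = 7.7442 + 4.8526 = 12.5968 pm

Minimum photon energy (maximum energy to electron):
E'_min = hc/λ' = 98.4252 keV

Maximum electron kinetic energy:
K_max = E₀ - E'_min = 160.1000 - 98.4252 = 61.6748 keV

(Intermediate values are shown rounded; full precision is carried through to the final answer.)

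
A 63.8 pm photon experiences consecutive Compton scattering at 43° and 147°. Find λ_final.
68.9130 pm

Apply Compton shift twice:

First scattering at θ₁ = 43°:
Δλ₁ = λ_C(1 - cos(43°))
Δλ₁ = 2.4263 × 0.2686
Δλ₁ = 0.6518 pm

After first scattering:
λ₁ = 63.8 + 0.6518 = 64.4518 pm

Second scattering at θ₂ = 147°:
Δλ₂ = λ_C(1 - cos(147°))
Δλ₂ = 2.4263 × 1.8387
Δλ₂ = 4.4612 pm

Final wavelength:
λ₂ = 64.4518 + 4.4612 = 68.9130 pm

Total shift: Δλ_total = 0.6518 + 4.4612 = 5.1130 pm

(Intermediate values are shown rounded; full precision is carried through to the final answer.)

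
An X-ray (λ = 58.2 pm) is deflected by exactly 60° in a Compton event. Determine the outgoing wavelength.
59.4132 pm

Using the Compton formula: λ' = λ + λ_C(1 − cos θ)

For θ = 60°, cos θ = 1/2 (exact) = 0.5000, so:
1 − cos 60° = 1 − (1/2) = 0.5000

Δλ = λ_C × 0.5000 = 2.4263 × 0.5000 = 1.2132 pm

λ' = 58.2 + 1.2132 = 59.4132 pm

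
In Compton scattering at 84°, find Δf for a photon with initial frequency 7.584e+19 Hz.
2.690e+19 Hz (decrease)

Convert frequency to wavelength (c = 299792458 m/s):
λ₀ = c/f₀ = 299792458/7.584e+19 = 3.9529596e-12 m = 3.9530 pm

Calculate Compton shift:
Δλ = λ_C(1 - cos(84°)) = 2.1727 pm

Final wavelength:
λ' = λ₀ + Δλ = 3.9530 + 2.1727 = 6.1257 pm

Final frequency:
f' = c/λ' = 299792458/6.1256514e-12 = 4.8940503e+19 Hz

Frequency shift (decrease):
Δf = f₀ - f' = 7.584e+19 - 4.8940503e+19 = 2.690e+19 Hz

(Intermediate values are shown rounded; full precision is carried through to the final answer.)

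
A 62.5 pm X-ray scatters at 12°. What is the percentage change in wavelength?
0.0848%

Calculate the Compton shift:
Δλ = λ_C(1 - cos(12°))
Δλ = 2.4263 × (1 - cos(12°))
Δλ = 2.4263 × 0.0219
Δλ = 0.0530 pm

Percentage change:
(Δλ/λ₀) × 100 = (0.0530/62.5) × 100
= 0.0848%

(Intermediate values are shown rounded; full precision is carried through to the final answer.)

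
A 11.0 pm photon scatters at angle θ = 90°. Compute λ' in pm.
13.4263 pm

Using the Compton scattering formula:
λ' = λ + Δλ = λ + λ_C(1 - cos θ)

Given:
- Initial wavelength λ = 11.0 pm
- Scattering angle θ = 90°
- Compton wavelength λ_C ≈ 2.4263 pm

Calculate the shift:
Δλ = 2.4263 × (1 - cos(90°))
Δλ = 2.4263 × 1.0000
Δλ = 2.4263 pm

Final wavelength:
λ' = 11.0 + 2.4263 = 13.4263 pm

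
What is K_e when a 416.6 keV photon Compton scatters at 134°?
241.6754 keV

By energy conservation: K_e = E_initial - E_final

First find the scattered photon energy:
Initial wavelength: λ = hc/E = 2.9761 pm
Compton shift: Δλ = λ_C(1 - cos(134°)) = 4.1118 pm
Final wavelength: λ' = 2.9761 + 4.1118 = 7.0879 pm
Final photon energy: E' = hc/λ' = 174.9246 keV

Electron kinetic energy:
K_e = E - E' = 416.6000 - 174.9246 = 241.6754 keV

(Intermediate values are shown rounded; full precision is carried through to the final answer.)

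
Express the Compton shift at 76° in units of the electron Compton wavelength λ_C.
0.7581 λ_C

The Compton shift formula is:
Δλ = λ_C(1 - cos θ)

Dividing both sides by λ_C:
Δλ/λ_C = 1 - cos θ

For θ = 76°:
Δλ/λ_C = 1 - cos(76°)
Δλ/λ_C = 1 - 0.2419
Δλ/λ_C = 0.7581

This means the shift is 0.7581 × λ_C = 1.8393 pm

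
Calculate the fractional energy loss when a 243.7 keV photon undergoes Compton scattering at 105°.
0.3751 (or 37.51%)

Calculate initial and final photon energies:

Initial: E₀ = 243.7 keV → λ₀ = 5.0876 pm
Compton shift: Δλ = 3.0543 pm
Final wavelength: λ' = 8.1419 pm
Final energy: E' = 152.2799 keV

Fractional energy loss:
(E₀ - E')/E₀ = (243.7000 - 152.2799)/243.7000
= 91.4201/243.7000
= 0.3751
= 37.51%

(Intermediate values are shown rounded; full precision is carried through to the final answer.)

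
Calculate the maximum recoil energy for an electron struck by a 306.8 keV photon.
167.3952 keV

Maximum energy transfer occurs at θ = 180° (backscattering).

Initial photon: E₀ = 306.8 keV → λ₀ = 4.0412 pm

Maximum Compton shift (at 180°):
Δλ_max = 2λ_C = 2 × 2.4263 = 4.8526 pm

Final wavelength:
λ' = 4.0412 + 4.8526 = 8.8938 pm

Minimum photon energy (maximum energy to electron):
E'_min = hc/λ' = 139.4048 keV

Maximum electron kinetic energy:
K_max = E₀ - E'_min = 306.8000 - 139.4048 = 167.3952 keV

(Intermediate values are shown rounded; full precision is carried through to the final answer.)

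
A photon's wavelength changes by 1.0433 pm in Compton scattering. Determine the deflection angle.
55.25°

From the Compton formula Δλ = λ_C(1 - cos θ), we can solve for θ:

cos θ = 1 - Δλ/λ_C

Given:
- Δλ = 1.0433 pm
- λ_C = h/(m_e·c) ≈ 2.42631024 pm

cos θ = 1 - 1.0433/2.42631024
cos θ = 1 - 0.429994
cos θ = 0.570006

θ = arccos(0.570006)
θ = 55.25°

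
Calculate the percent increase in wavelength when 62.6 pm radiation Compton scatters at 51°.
1.4367%

Calculate the Compton shift:
Δλ = λ_C(1 - cos(51°))
Δλ = 2.4263 × (1 - cos(51°))
Δλ = 2.4263 × 0.3707
Δλ = 0.8994 pm

Percentage change:
(Δλ/λ₀) × 100 = (0.8994/62.6) × 100
= 1.4367%

(Intermediate values are shown rounded; full precision is carried through to the final answer.)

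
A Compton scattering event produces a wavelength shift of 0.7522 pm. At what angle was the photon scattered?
46.37°

From the Compton formula Δλ = λ_C(1 - cos θ), we can solve for θ:

cos θ = 1 - Δλ/λ_C

Given:
- Δλ = 0.7522 pm
- λ_C = h/(m_e·c) ≈ 2.42631024 pm

cos θ = 1 - 0.7522/2.42631024
cos θ = 1 - 0.310018
cos θ = 0.689982

θ = arccos(0.689982)
θ = 46.37°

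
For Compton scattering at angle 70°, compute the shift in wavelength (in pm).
1.5965 pm

Using the Compton scattering formula:
Δλ = λ_C(1 - cos θ)

where λ_C = h/(m_e·c) ≈ 2.4263 pm is the Compton wavelength of an electron.

For θ = 70°:
cos(70°) = 0.3420
1 - cos(70°) = 0.6580

Δλ = 2.4263 × 0.6580
Δλ = 1.5965 pm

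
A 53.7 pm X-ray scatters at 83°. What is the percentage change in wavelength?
3.9676%

Calculate the Compton shift:
Δλ = λ_C(1 - cos(83°))
Δλ = 2.4263 × (1 - cos(83°))
Δλ = 2.4263 × 0.8781
Δλ = 2.1306 pm

Percentage change:
(Δλ/λ₀) × 100 = (2.1306/53.7) × 100
= 3.9676%

(Intermediate values are shown rounded; full precision is carried through to the final answer.)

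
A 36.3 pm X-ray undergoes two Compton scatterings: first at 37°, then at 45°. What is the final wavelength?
37.4992 pm

Apply Compton shift twice:

First scattering at θ₁ = 37°:
Δλ₁ = λ_C(1 - cos(37°))
Δλ₁ = 2.4263 × 0.2014
Δλ₁ = 0.4886 pm

After first scattering:
λ₁ = 36.3 + 0.4886 = 36.7886 pm

Second scattering at θ₂ = 45°:
Δλ₂ = λ_C(1 - cos(45°))
Δλ₂ = 2.4263 × 0.2929
Δλ₂ = 0.7106 pm

Final wavelength:
λ₂ = 36.7886 + 0.7106 = 37.4992 pm

Total shift: Δλ_total = 0.4886 + 0.7106 = 1.1992 pm

(Intermediate values are shown rounded; full precision is carried through to the final answer.)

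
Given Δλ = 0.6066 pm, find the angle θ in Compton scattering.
41.41°

From the Compton formula Δλ = λ_C(1 - cos θ), we can solve for θ:

cos θ = 1 - Δλ/λ_C

Given:
- Δλ = 0.6066 pm
- λ_C = h/(m_e·c) ≈ 2.42631024 pm

cos θ = 1 - 0.6066/2.42631024
cos θ = 1 - 0.250009
cos θ = 0.749991

θ = arccos(0.749991)
θ = 41.41°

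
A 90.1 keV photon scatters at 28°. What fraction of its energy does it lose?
0.0202 (or 2.02%)

Calculate initial and final photon energies:

Initial: E₀ = 90.1 keV → λ₀ = 13.7607 pm
Compton shift: Δλ = 0.2840 pm
Final wavelength: λ' = 14.0447 pm
Final energy: E' = 88.2780 keV

Fractional energy loss:
(E₀ - E')/E₀ = (90.1000 - 88.2780)/90.1000
= 1.8220/90.1000
= 0.0202
= 2.02%

(Intermediate values are shown rounded; full precision is carried through to the final answer.)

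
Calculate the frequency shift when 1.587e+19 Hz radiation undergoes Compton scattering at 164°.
3.193e+18 Hz (decrease)

Convert frequency to wavelength (c = 299792458 m/s):
λ₀ = c/f₀ = 299792458/1.587e+19 = 1.8890514e-11 m = 18.8905 pm

Calculate Compton shift:
Δλ = λ_C(1 - cos(164°)) = 4.7586 pm

Final wavelength:
λ' = λ₀ + Δλ = 18.8905 + 4.7586 = 23.6491 pm

Final frequency:
f' = c/λ' = 299792458/2.3649143e-11 = 1.2676673e+19 Hz

Frequency shift (decrease):
Δf = f₀ - f' = 1.587e+19 - 1.2676673e+19 = 3.193e+18 Hz

(Intermediate values are shown rounded; full precision is carried through to the final answer.)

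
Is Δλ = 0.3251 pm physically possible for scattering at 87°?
No, inconsistent

Calculate the expected shift for θ = 87°:

Δλ_expected = λ_C(1 - cos(87°))
Δλ_expected = 2.4263 × (1 - cos(87°))
Δλ_expected = 2.4263 × 0.9477
Δλ_expected = 2.2993 pm

Given shift: 0.3251 pm
Expected shift: 2.2993 pm
Difference: 1.9743 pm

The values do not match. The given shift corresponds to θ ≈ 30.0°, not 87°.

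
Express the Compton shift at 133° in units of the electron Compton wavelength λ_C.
1.6820 λ_C

The Compton shift formula is:
Δλ = λ_C(1 - cos θ)

Dividing both sides by λ_C:
Δλ/λ_C = 1 - cos θ

For θ = 133°:
Δλ/λ_C = 1 - cos(133°)
Δλ/λ_C = 1 - -0.6820
Δλ/λ_C = 1.6820

This means the shift is 1.6820 × λ_C = 4.0810 pm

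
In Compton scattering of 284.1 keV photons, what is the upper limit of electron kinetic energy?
149.5791 keV

Maximum energy transfer occurs at θ = 180° (backscattering).

Initial photon: E₀ = 284.1 keV → λ₀ = 4.3641 pm

Maximum Compton shift (at 180°):
Δλ_max = 2λ_C = 2 × 2.4263 = 4.8526 pm

Final wavelength:
λ' = 4.3641 + 4.8526 = 9.2167 pm

Minimum photon energy (maximum energy to electron):
E'_min = hc/λ' = 134.5209 keV

Maximum electron kinetic energy:
K_max = E₀ - E'_min = 284.1000 - 134.5209 = 149.5791 keV

(Intermediate values are shown rounded; full precision is carried through to the final answer.)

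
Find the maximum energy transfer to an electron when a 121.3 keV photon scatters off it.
39.0491 keV

Maximum energy transfer occurs at θ = 180° (backscattering).

Initial photon: E₀ = 121.3 keV → λ₀ = 10.2213 pm

Maximum Compton shift (at 180°):
Δλ_max = 2λ_C = 2 × 2.4263 = 4.8526 pm

Final wavelength:
λ' = 10.2213 + 4.8526 = 15.0739 pm

Minimum photon energy (maximum energy to electron):
E'_min = hc/λ' = 82.2509 keV

Maximum electron kinetic energy:
K_max = E₀ - E'_min = 121.3000 - 82.2509 = 39.0491 keV

(Intermediate values are shown rounded; full precision is carried through to the final answer.)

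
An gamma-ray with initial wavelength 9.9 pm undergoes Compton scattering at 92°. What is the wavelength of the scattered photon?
12.4110 pm

Using the Compton scattering formula:
λ' = λ + Δλ = λ + λ_C(1 - cos θ)

Given:
- Initial wavelength λ = 9.9 pm
- Scattering angle θ = 92°
- Compton wavelength λ_C ≈ 2.4263 pm

Calculate the shift:
Δλ = 2.4263 × (1 - cos(92°))
Δλ = 2.4263 × 1.0349
Δλ = 2.5110 pm

Final wavelength:
λ' = 9.9 + 2.5110 = 12.4110 pm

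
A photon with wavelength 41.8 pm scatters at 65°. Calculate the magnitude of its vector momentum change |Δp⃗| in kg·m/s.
1.6764e-23 kg·m/s

Photon momentum magnitude is p = h/λ.

Initial momentum:
p₀ = h/λ = 6.6261e-34/4.1800e-11 = 1.5852e-23 kg·m/s

After scattering:
λ' = λ + Δλ = 41.8 + 1.4009 = 43.2009 pm
p' = h/λ' = 6.6261e-34/4.3201e-11 = 1.5338e-23 kg·m/s

Momentum is a vector; the scattered photon's direction makes angle θ = 65° with the incident direction. The magnitude of the vector change Δp⃗ = p⃗₀ − p⃗' is found from the law of cosines:
|Δp⃗|² = p₀² + p'² − 2p₀p'cos θ
|Δp⃗|² = (1.5852e-23)² + (1.5338e-23)² − 2·1.5852e-23·1.5338e-23·cos(65°)
|Δp⃗| = 1.6764e-23 kg·m/s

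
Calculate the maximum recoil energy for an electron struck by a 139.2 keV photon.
49.0921 keV

Maximum energy transfer occurs at θ = 180° (backscattering).

Initial photon: E₀ = 139.2 keV → λ₀ = 8.9069 pm

Maximum Compton shift (at 180°):
Δλ_max = 2λ_C = 2 × 2.4263 = 4.8526 pm

Final wavelength:
λ' = 8.9069 + 4.8526 = 13.7595 pm

Minimum photon energy (maximum energy to electron):
E'_min = hc/λ' = 90.1079 keV

Maximum electron kinetic energy:
K_max = E₀ - E'_min = 139.2000 - 90.1079 = 49.0921 keV

(Intermediate values are shown rounded; full precision is carried through to the final answer.)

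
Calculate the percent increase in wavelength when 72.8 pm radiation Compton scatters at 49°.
1.1463%

Calculate the Compton shift:
Δλ = λ_C(1 - cos(49°))
Δλ = 2.4263 × (1 - cos(49°))
Δλ = 2.4263 × 0.3439
Δλ = 0.8345 pm

Percentage change:
(Δλ/λ₀) × 100 = (0.8345/72.8) × 100
= 1.1463%

(Intermediate values are shown rounded; full precision is carried through to the final answer.)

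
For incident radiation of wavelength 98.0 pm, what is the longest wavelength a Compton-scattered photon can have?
102.8526 pm (at θ = 180°)

The Compton shift is Δλ = λ_C(1 − cos θ).

Since cos θ ranges from −1 to 1, the factor (1 − cos θ) ranges from 0 to 2; the maximum shift occurs at θ = 180° (backscattering):
Δλ_max = 2λ_C = 2 × 2.4263 pm = 4.8526 pm

Maximum scattered wavelength:
λ'_max = λ₀ + Δλ_max = 98.0 + 4.8526 = 102.8526 pm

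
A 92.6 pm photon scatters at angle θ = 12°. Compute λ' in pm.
92.6530 pm

Using the Compton scattering formula:
λ' = λ + Δλ = λ + λ_C(1 - cos θ)

Given:
- Initial wavelength λ = 92.6 pm
- Scattering angle θ = 12°
- Compton wavelength λ_C ≈ 2.4263 pm

Calculate the shift:
Δλ = 2.4263 × (1 - cos(12°))
Δλ = 2.4263 × 0.0219
Δλ = 0.0530 pm

Final wavelength:
λ' = 92.6 + 0.0530 = 92.6530 pm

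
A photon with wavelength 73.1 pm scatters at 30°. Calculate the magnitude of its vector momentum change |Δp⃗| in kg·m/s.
4.6818e-24 kg·m/s

Photon momentum magnitude is p = h/λ.

Initial momentum:
p₀ = h/λ = 6.6261e-34/7.3100e-11 = 9.0644e-24 kg·m/s

After scattering:
λ' = λ + Δλ = 73.1 + 0.3251 = 73.4251 pm
p' = h/λ' = 6.6261e-34/7.3425e-11 = 9.0243e-24 kg·m/s

Momentum is a vector; the scattered photon's direction makes angle θ = 30° with the incident direction. The magnitude of the vector change Δp⃗ = p⃗₀ − p⃗' is found from the law of cosines:
|Δp⃗|² = p₀² + p'² − 2p₀p'cos θ
|Δp⃗|² = (9.0644e-24)² + (9.0243e-24)² − 2·9.0644e-24·9.0243e-24·cos(30°)
|Δp⃗| = 4.6818e-24 kg·m/s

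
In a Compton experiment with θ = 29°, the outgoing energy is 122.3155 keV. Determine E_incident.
126.1000 keV

Convert final energy to wavelength (hc ≈ 1239.842 keV·pm):
λ' = hc/E' = 1239.842 / 122.3155 = 10.1364 pm

Calculate the Compton shift:
Δλ = λ_C(1 - cos(29°))
Δλ = 2.4263 × (1 - cos(29°))
Δλ = 0.3042 pm

Initial wavelength:
λ = λ' - Δλ = 10.1364 - 0.3042 = 9.8322 pm

Initial energy:
E = hc/λ = 1239.842 / 9.8322 = 126.1000 keV

(Intermediate values are shown rounded; full precision is carried through to the final answer.)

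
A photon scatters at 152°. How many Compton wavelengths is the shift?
1.8829 λ_C

The Compton shift formula is:
Δλ = λ_C(1 - cos θ)

Dividing both sides by λ_C:
Δλ/λ_C = 1 - cos θ

For θ = 152°:
Δλ/λ_C = 1 - cos(152°)
Δλ/λ_C = 1 - -0.8829
Δλ/λ_C = 1.8829

This means the shift is 1.8829 × λ_C = 4.5686 pm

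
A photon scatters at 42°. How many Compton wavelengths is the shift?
0.2569 λ_C

The Compton shift formula is:
Δλ = λ_C(1 - cos θ)

Dividing both sides by λ_C:
Δλ/λ_C = 1 - cos θ

For θ = 42°:
Δλ/λ_C = 1 - cos(42°)
Δλ/λ_C = 1 - 0.7431
Δλ/λ_C = 0.2569

This means the shift is 0.2569 × λ_C = 0.6232 pm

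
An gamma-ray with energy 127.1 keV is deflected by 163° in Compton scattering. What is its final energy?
85.4978 keV

First convert energy to wavelength:
λ = hc/E, with hc ≈ 1239.842 keV·pm (i.e. 1239.842 eV·nm)

For E = 127.1 keV = 127100 eV:
λ = 1239.842 keV·pm / 127.1 keV
λ = 9.7549 pm

Calculate the Compton shift:
Δλ = λ_C(1 - cos(163°)) = 2.4263 × 1.9563
Δλ = 4.7466 pm

Final wavelength:
λ' = 9.7549 + 4.7466 = 14.5015 pm

Final energy:
E' = hc/λ' = 1239.842 / 14.5015 = 85.4978 keV

(Intermediate values are shown rounded; full precision is carried through to the final answer.)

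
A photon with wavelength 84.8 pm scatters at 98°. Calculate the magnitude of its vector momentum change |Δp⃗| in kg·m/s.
1.1609e-23 kg·m/s

Photon momentum magnitude is p = h/λ.

Initial momentum:
p₀ = h/λ = 6.6261e-34/8.4800e-11 = 7.8138e-24 kg·m/s

After scattering:
λ' = λ + Δλ = 84.8 + 2.7640 = 87.5640 pm
p' = h/λ' = 6.6261e-34/8.7564e-11 = 7.5671e-24 kg·m/s

Momentum is a vector; the scattered photon's direction makes angle θ = 98° with the incident direction. The magnitude of the vector change Δp⃗ = p⃗₀ − p⃗' is found from the law of cosines:
|Δp⃗|² = p₀² + p'² − 2p₀p'cos θ
|Δp⃗|² = (7.8138e-24)² + (7.5671e-24)² − 2·7.8138e-24·7.5671e-24·cos(98°)
|Δp⃗| = 1.1609e-23 kg·m/s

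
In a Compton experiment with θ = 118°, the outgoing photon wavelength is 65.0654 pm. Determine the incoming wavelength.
61.5000 pm

From λ' = λ + Δλ, we have λ = λ' - Δλ

First calculate the Compton shift:
Δλ = λ_C(1 - cos θ)
Δλ = 2.4263 × (1 - cos(118°))
Δλ = 2.4263 × 1.4695
Δλ = 3.5654 pm

Initial wavelength:
λ = λ' - Δλ
λ = 65.0654 - 3.5654
λ = 61.5000 pm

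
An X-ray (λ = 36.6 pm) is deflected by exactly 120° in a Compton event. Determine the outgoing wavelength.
40.2395 pm

Using the Compton formula: λ' = λ + λ_C(1 − cos θ)

For θ = 120°, cos θ = -1/2 (exact) = -0.5000, so:
1 − cos 120° = 1 − (-1/2) = 1.5000

Δλ = λ_C × 1.5000 = 2.4263 × 1.5000 = 3.6395 pm

λ' = 36.6 + 3.6395 = 40.2395 pm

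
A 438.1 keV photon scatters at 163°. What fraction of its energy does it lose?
0.6265 (or 62.65%)

Calculate initial and final photon energies:

Initial: E₀ = 438.1 keV → λ₀ = 2.8300 pm
Compton shift: Δλ = 4.7466 pm
Final wavelength: λ' = 7.5766 pm
Final energy: E' = 163.6400 keV

Fractional energy loss:
(E₀ - E')/E₀ = (438.1000 - 163.6400)/438.1000
= 274.4600/438.1000
= 0.6265
= 62.65%

(Intermediate values are shown rounded; full precision is carried through to the final answer.)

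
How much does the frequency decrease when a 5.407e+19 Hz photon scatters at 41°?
5.241e+18 Hz (decrease)

Convert frequency to wavelength (c = 299792458 m/s):
λ₀ = c/f₀ = 299792458/5.407e+19 = 5.5445248e-12 m = 5.5445 pm

Calculate Compton shift:
Δλ = λ_C(1 - cos(41°)) = 0.5952 pm

Final wavelength:
λ' = λ₀ + Δλ = 5.5445 + 0.5952 = 6.1397 pm

Final frequency:
f' = c/λ' = 299792458/6.1396755e-12 = 4.8828714e+19 Hz

Frequency shift (decrease):
Δf = f₀ - f' = 5.407e+19 - 4.8828714e+19 = 5.241e+18 Hz

(Intermediate values are shown rounded; full precision is carried through to the final answer.)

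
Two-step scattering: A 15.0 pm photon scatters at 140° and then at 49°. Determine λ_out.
20.1195 pm

Apply Compton shift twice:

First scattering at θ₁ = 140°:
Δλ₁ = λ_C(1 - cos(140°))
Δλ₁ = 2.4263 × 1.7660
Δλ₁ = 4.2850 pm

After first scattering:
λ₁ = 15.0 + 4.2850 = 19.2850 pm

Second scattering at θ₂ = 49°:
Δλ₂ = λ_C(1 - cos(49°))
Δλ₂ = 2.4263 × 0.3439
Δλ₂ = 0.8345 pm

Final wavelength:
λ₂ = 19.2850 + 0.8345 = 20.1195 pm

Total shift: Δλ_total = 4.2850 + 0.8345 = 5.1195 pm

(Intermediate values are shown rounded; full precision is carried through to the final answer.)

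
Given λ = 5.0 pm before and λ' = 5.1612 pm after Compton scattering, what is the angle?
21.00°

First find the wavelength shift:
Δλ = λ' - λ = 5.1612 - 5.0 = 0.1612 pm

Using Δλ = λ_C(1 - cos θ), with λ_C = h/(m_e·c) ≈ 2.42631024 pm:
cos θ = 1 - Δλ/λ_C
cos θ = 1 - 0.1612/2.42631024
cos θ = 0.933562

θ = arccos(0.933562)
θ = 21.00°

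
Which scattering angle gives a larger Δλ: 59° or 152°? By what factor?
152° produces the larger shift by a factor of 3.883

Calculate both shifts using Δλ = λ_C(1 - cos θ):

For θ₁ = 59°:
Δλ₁ = 2.4263 × (1 - cos(59°))
Δλ₁ = 2.4263 × 0.4850
Δλ₁ = 1.1767 pm

For θ₂ = 152°:
Δλ₂ = 2.4263 × (1 - cos(152°))
Δλ₂ = 2.4263 × 1.8829
Δλ₂ = 4.5686 pm

The 152° angle produces the larger shift.
Ratio: 4.5686/1.1767 = 3.883

(Intermediate values are shown rounded; full precision is carried through to the final answer.)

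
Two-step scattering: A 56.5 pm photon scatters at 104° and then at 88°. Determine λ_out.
61.8549 pm

Apply Compton shift twice:

First scattering at θ₁ = 104°:
Δλ₁ = λ_C(1 - cos(104°))
Δλ₁ = 2.4263 × 1.2419
Δλ₁ = 3.0133 pm

After first scattering:
λ₁ = 56.5 + 3.0133 = 59.5133 pm

Second scattering at θ₂ = 88°:
Δλ₂ = λ_C(1 - cos(88°))
Δλ₂ = 2.4263 × 0.9651
Δλ₂ = 2.3416 pm

Final wavelength:
λ₂ = 59.5133 + 2.3416 = 61.8549 pm

Total shift: Δλ_total = 3.0133 + 2.3416 = 5.3549 pm

(Intermediate values are shown rounded; full precision is carried through to the final answer.)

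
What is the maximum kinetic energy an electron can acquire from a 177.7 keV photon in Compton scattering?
72.8932 keV

Maximum energy transfer occurs at θ = 180° (backscattering).

Initial photon: E₀ = 177.7 keV → λ₀ = 6.9772 pm

Maximum Compton shift (at 180°):
Δλ_max = 2λ_C = 2 × 2.4263 = 4.8526 pm

Final wavelength:
λ' = 6.9772 + 4.8526 = 11.8298 pm

Minimum photon energy (maximum energy to electron):
E'_min = hc/λ' = 104.8068 keV

Maximum electron kinetic energy:
K_max = E₀ - E'_min = 177.7000 - 104.8068 = 72.8932 keV

(Intermediate values are shown rounded; full precision is carried through to the final answer.)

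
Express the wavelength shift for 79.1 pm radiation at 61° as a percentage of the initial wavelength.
1.5803%

Calculate the Compton shift:
Δλ = λ_C(1 - cos(61°))
Δλ = 2.4263 × (1 - cos(61°))
Δλ = 2.4263 × 0.5152
Δλ = 1.2500 pm

Percentage change:
(Δλ/λ₀) × 100 = (1.2500/79.1) × 100
= 1.5803%

(Intermediate values are shown rounded; full precision is carried through to the final answer.)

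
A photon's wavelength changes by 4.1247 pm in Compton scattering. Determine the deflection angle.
134.43°

From the Compton formula Δλ = λ_C(1 - cos θ), we can solve for θ:

cos θ = 1 - Δλ/λ_C

Given:
- Δλ = 4.1247 pm
- λ_C = h/(m_e·c) ≈ 2.42631024 pm

cos θ = 1 - 4.1247/2.42631024
cos θ = 1 - 1.699989
cos θ = -0.699989

θ = arccos(-0.699989)
θ = 134.43°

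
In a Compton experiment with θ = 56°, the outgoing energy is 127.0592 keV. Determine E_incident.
142.7000 keV

Convert final energy to wavelength (hc ≈ 1239.842 keV·pm):
λ' = hc/E' = 1239.842 / 127.0592 = 9.7580 pm

Calculate the Compton shift:
Δλ = λ_C(1 - cos(56°))
Δλ = 2.4263 × (1 - cos(56°))
Δλ = 1.0695 pm

Initial wavelength:
λ = λ' - Δλ = 9.7580 - 1.0695 = 8.6885 pm

Initial energy:
E = hc/λ = 1239.842 / 8.6885 = 142.7000 keV

(Intermediate values are shown rounded; full precision is carried through to the final answer.)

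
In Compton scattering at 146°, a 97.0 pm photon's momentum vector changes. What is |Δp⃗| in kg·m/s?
1.2780e-23 kg·m/s

Photon momentum magnitude is p = h/λ.

Initial momentum:
p₀ = h/λ = 6.6261e-34/9.7000e-11 = 6.8310e-24 kg·m/s

After scattering:
λ' = λ + Δλ = 97.0 + 4.4378 = 101.4378 pm
p' = h/λ' = 6.6261e-34/1.0144e-10 = 6.5322e-24 kg·m/s

Momentum is a vector; the scattered photon's direction makes angle θ = 146° with the incident direction. The magnitude of the vector change Δp⃗ = p⃗₀ − p⃗' is found from the law of cosines:
|Δp⃗|² = p₀² + p'² − 2p₀p'cos θ
|Δp⃗|² = (6.8310e-24)² + (6.5322e-24)² − 2·6.8310e-24·6.5322e-24·cos(146°)
|Δp⃗| = 1.2780e-23 kg·m/s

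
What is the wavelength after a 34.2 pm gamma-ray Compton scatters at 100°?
37.0476 pm

Using the Compton scattering formula:
λ' = λ + Δλ = λ + λ_C(1 - cos θ)

Given:
- Initial wavelength λ = 34.2 pm
- Scattering angle θ = 100°
- Compton wavelength λ_C ≈ 2.4263 pm

Calculate the shift:
Δλ = 2.4263 × (1 - cos(100°))
Δλ = 2.4263 × 1.1736
Δλ = 2.8476 pm

Final wavelength:
λ' = 34.2 + 2.8476 = 37.0476 pm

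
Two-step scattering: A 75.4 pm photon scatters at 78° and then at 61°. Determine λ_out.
78.5719 pm

Apply Compton shift twice:

First scattering at θ₁ = 78°:
Δλ₁ = λ_C(1 - cos(78°))
Δλ₁ = 2.4263 × 0.7921
Δλ₁ = 1.9219 pm

After first scattering:
λ₁ = 75.4 + 1.9219 = 77.3219 pm

Second scattering at θ₂ = 61°:
Δλ₂ = λ_C(1 - cos(61°))
Δλ₂ = 2.4263 × 0.5152
Δλ₂ = 1.2500 pm

Final wavelength:
λ₂ = 77.3219 + 1.2500 = 78.5719 pm

Total shift: Δλ_total = 1.9219 + 1.2500 = 3.1719 pm

(Intermediate values are shown rounded; full precision is carried through to the final answer.)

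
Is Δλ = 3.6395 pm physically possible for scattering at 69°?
No, inconsistent

Calculate the expected shift for θ = 69°:

Δλ_expected = λ_C(1 - cos(69°))
Δλ_expected = 2.4263 × (1 - cos(69°))
Δλ_expected = 2.4263 × 0.6416
Δλ_expected = 1.5568 pm

Given shift: 3.6395 pm
Expected shift: 1.5568 pm
Difference: 2.0827 pm

The values do not match. The given shift corresponds to θ ≈ 120.0°, not 69°.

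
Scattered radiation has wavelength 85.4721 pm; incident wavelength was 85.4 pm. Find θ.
14.00°

First find the wavelength shift:
Δλ = λ' - λ = 85.4721 - 85.4 = 0.0721 pm

Using Δλ = λ_C(1 - cos θ), with λ_C = h/(m_e·c) ≈ 2.42631024 pm:
cos θ = 1 - Δλ/λ_C
cos θ = 1 - 0.0721/2.42631024
cos θ = 0.970284

θ = arccos(0.970284)
θ = 14.00°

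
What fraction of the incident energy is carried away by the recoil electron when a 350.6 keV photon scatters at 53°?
0.2146 (or 21.46%)

Calculate initial and final photon energies:

Initial: E₀ = 350.6 keV → λ₀ = 3.5363 pm
Compton shift: Δλ = 0.9661 pm
Final wavelength: λ' = 4.5025 pm
Final energy: E' = 275.3697 keV

Fractional energy loss:
(E₀ - E')/E₀ = (350.6000 - 275.3697)/350.6000
= 75.2303/350.6000
= 0.2146
= 21.46%

(Intermediate values are shown rounded; full precision is carried through to the final answer.)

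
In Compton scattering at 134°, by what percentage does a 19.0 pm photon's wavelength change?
21.6409%

Calculate the Compton shift:
Δλ = λ_C(1 - cos(134°))
Δλ = 2.4263 × (1 - cos(134°))
Δλ = 2.4263 × 1.6947
Δλ = 4.1118 pm

Percentage change:
(Δλ/λ₀) × 100 = (4.1118/19.0) × 100
= 21.6409%

(Intermediate values are shown rounded; full precision is carried through to the final answer.)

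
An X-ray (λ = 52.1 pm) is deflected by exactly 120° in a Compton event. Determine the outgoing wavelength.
55.7395 pm

Using the Compton formula: λ' = λ + λ_C(1 − cos θ)

For θ = 120°, cos θ = -1/2 (exact) = -0.5000, so:
1 − cos 120° = 1 − (-1/2) = 1.5000

Δλ = λ_C × 1.5000 = 2.4263 × 1.5000 = 3.6395 pm

λ' = 52.1 + 3.6395 = 55.7395 pm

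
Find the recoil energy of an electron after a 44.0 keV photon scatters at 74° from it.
2.5832 keV

By energy conservation: K_e = E_initial - E_final

First find the scattered photon energy:
Initial wavelength: λ = hc/E = 28.1782 pm
Compton shift: Δλ = λ_C(1 - cos(74°)) = 1.7575 pm
Final wavelength: λ' = 28.1782 + 1.7575 = 29.9358 pm
Final photon energy: E' = hc/λ' = 41.4168 keV

Electron kinetic energy:
K_e = E - E' = 44.0000 - 41.4168 = 2.5832 keV

(Intermediate values are shown rounded; full precision is carried through to the final answer.)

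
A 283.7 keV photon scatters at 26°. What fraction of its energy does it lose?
0.0532 (or 5.32%)

Calculate initial and final photon energies:

Initial: E₀ = 283.7 keV → λ₀ = 4.3703 pm
Compton shift: Δλ = 0.2456 pm
Final wavelength: λ' = 4.6158 pm
Final energy: E' = 268.6074 keV

Fractional energy loss:
(E₀ - E')/E₀ = (283.7000 - 268.6074)/283.7000
= 15.0926/283.7000
= 0.0532
= 5.32%

(Intermediate values are shown rounded; full precision is carried through to the final answer.)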